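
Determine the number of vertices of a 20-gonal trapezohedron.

The n-trapezohedron (dual of the n-antiprism) has V = 2·20 + 2 = 42, E = 4·20 = 80, F = 2·20 = 40.
Check: V − E + F = 42 − 80 + 40 = 2.

42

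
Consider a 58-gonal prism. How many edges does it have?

A prism on an n-gon has two n-gon bases and n rectangular sides: V = 2·58 = 116, E = 3·58 = 174, F = 58 + 2 = 60.

174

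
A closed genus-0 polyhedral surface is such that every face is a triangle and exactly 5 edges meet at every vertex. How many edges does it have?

Each face has 3 edges and each edge borders two faces, so 2E = 3F.
Each vertex has degree 5, so 5V = 2E and hence V = 3F/5.
Euler: V − E + F = 2 ⇒ (3F/5) − (3F/2) + F = 2.
Multiply by 10: (6 − 15 + 10)F = 20, i.e. 1F = 20.
So F = 20, E = 3·20/2 = 30, V = 3·20/5 = 12.

30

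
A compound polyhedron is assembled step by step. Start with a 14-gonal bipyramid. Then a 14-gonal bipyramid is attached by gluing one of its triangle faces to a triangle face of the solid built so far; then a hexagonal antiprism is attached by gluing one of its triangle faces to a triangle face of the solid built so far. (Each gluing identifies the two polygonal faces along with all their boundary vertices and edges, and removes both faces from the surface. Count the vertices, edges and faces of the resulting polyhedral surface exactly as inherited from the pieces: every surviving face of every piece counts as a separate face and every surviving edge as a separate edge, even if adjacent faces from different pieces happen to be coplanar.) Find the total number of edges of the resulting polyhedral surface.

A 14-gonal bipyramid: V=16, E=42, F=28.
Attach a 14-gonal bipyramid (V=16, E=42, F=28) along a 3-gon: merge 3 vertices and 3 edges, delete both glued faces → V=29, E=81, F=54.
Attach a hexagonal antiprism (V=12, E=24, F=14) along a 3-gon: merge 3 vertices and 3 edges, delete both glued faces → V=38, E=102, F=66.
Check: V − E + F = 38 − 102 + 66 = 2.

102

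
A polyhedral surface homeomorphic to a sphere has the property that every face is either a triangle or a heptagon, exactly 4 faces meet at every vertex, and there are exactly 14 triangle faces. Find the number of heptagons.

Let x be the number of heptagons; then F = 14 + x.
Edge–face incidences: 2E = 3·14 + 7·x = 42 + 7x.
Every vertex has degree 4, so 4V = 2E.
Euler: V − E + F = 2 ⇒ (2E)/4 − E + (14 + x) = 2.
Multiply by 8: 2·(2E) − 4·(2E) + 8·(14 + x) = 16, i.e. 112 + 8x − 2·(42 + 7x) = 16.
Collecting terms: −6x + 28 = 16, so −6x = −12, so x = 2.
Then 2E = 42 + 7·2 = 56, so E = 28, V = 2E/4 = 14, F = 14 + 2 = 16.

2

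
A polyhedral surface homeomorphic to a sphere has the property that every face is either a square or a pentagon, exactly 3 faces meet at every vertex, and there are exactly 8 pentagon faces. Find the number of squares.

2

Let x be the number of squares; then F = 8 + x.
Edge–face incidences: 2E = 5·8 + 4·x = 40 + 4x.
Every vertex has degree 3, so 3V = 2E.
Euler: V − E + F = 2 ⇒ (2E)/3 − E + (8 + x) = 2.
Multiply by 6: 2·(2E) − 3·(2E) + 6·(8 + x) = 12, i.e. 48 + 6x − (40 + 4x) = 12.
Collecting terms: 2x + 8 = 12, so 2x = 4, so x = 2.
Then 2E = 40 + 4·2 = 48, so E = 24, V = 2E/3 = 16, F = 8 + 2 = 10.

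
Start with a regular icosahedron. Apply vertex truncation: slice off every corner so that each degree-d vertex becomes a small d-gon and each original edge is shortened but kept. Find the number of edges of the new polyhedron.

90

The base solid has V = 12, E = 30, F = 20.
Truncation replaces each original edge-end by a new vertex, so V′ = 2E = 60.
Each original edge survives, and each old vertex of degree d contributes d new edges; summing degrees gives Σd = 2E, so E′ = E + 2E = 3E = 90.
Each original face survives and each original vertex becomes one new face: F′ = F + V = 32.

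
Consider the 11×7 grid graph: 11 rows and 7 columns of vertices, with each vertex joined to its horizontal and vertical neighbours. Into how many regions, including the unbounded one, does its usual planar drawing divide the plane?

The grid has V = 11·7 = 77 vertices and E = 11·6 + 7·10 = 136 edges.
F = 2 − V + E = 2 − 77 + 136 = 61.

61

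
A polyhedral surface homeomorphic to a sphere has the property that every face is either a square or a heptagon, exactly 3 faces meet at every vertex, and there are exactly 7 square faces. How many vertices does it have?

Let x be the number of heptagons; then F = 7 + x.
Edge–face incidences: 2E = 4·7 + 7·x = 28 + 7x.
Every vertex has degree 3, so 3V = 2E.
Euler: V − E + F = 2 ⇒ (2E)/3 − E + (7 + x) = 2.
Multiply by 6: 2·(2E) − 3·(2E) + 6·(7 + x) = 12, i.e. 42 + 6x − (28 + 7x) = 12.
Collecting terms: −x + 14 = 12, so −x = −2, so x = 2.
Then 2E = 28 + 7·2 = 42, so E = 21, V = 2E/3 = 14, F = 7 + 2 = 9.

14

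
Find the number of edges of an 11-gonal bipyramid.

33

A bipyramid over an n-gon has 2n triangular faces and n + 2 vertices: V = 11 + 2 = 13, E = 3·11 = 33, F = 2·11 = 22.
Check: V − E + F = 13 − 33 + 22 = 2.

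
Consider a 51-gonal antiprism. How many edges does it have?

An antiprism on an n-gon has two n-gon caps and 2n triangles: V = 2·51 = 102, E = 4·51 = 204, F = 2·51 + 2 = 104.

204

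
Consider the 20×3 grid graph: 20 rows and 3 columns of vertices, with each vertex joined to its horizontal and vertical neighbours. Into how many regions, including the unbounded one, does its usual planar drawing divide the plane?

The grid has V = 20·3 = 60 vertices and E = 20·2 + 3·19 = 97 edges.
F = 2 − V + E = 2 − 60 + 97 = 39.

39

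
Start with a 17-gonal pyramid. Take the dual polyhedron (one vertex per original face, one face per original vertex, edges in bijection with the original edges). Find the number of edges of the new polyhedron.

The base solid has V = 18, E = 34, F = 18.
The dual swaps V and F and preserves E: V′ = F = 18, E′ = E = 34, F′ = V = 18.

34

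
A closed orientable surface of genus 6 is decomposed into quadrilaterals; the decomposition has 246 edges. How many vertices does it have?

113

χ = 2 − 2·6 = -10, and every face is a square so 4F = 2E.
F = 2E/4 = 123. Then V = -10 + E − F = -10 + 246 − 123 = 113.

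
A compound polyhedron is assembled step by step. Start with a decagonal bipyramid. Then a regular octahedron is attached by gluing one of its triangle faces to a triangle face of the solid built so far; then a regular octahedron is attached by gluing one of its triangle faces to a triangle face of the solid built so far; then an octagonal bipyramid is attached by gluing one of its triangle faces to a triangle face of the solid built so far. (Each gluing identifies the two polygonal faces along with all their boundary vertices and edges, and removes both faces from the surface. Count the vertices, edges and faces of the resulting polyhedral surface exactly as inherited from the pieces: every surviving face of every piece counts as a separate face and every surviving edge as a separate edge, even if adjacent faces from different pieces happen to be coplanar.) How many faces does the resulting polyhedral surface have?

46

A decagonal bipyramid: V=12, E=30, F=20.
Attach a regular octahedron (V=6, E=12, F=8) along a 3-gon: merge 3 vertices and 3 edges, delete both glued faces → V=15, E=39, F=26.
Attach a regular octahedron (V=6, E=12, F=8) along a 3-gon: merge 3 vertices and 3 edges, delete both glued faces → V=18, E=48, F=32.
Attach an octagonal bipyramid (V=10, E=24, F=16) along a 3-gon: merge 3 vertices and 3 edges, delete both glued faces → V=25, E=69, F=46.
Check: V − E + F = 25 − 69 + 46 = 2.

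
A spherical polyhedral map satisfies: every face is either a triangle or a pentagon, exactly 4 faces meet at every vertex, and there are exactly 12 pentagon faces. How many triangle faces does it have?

20

Let x be the number of triangles; then F = 12 + x.
Edge–face incidences: 2E = 5·12 + 3·x = 60 + 3x.
Every vertex has degree 4, so 4V = 2E.
Euler: V − E + F = 2 ⇒ (2E)/4 − E + (12 + x) = 2.
Multiply by 8: 2·(2E) − 4·(2E) + 8·(12 + x) = 16, i.e. 96 + 8x − 2·(60 + 3x) = 16.
Collecting terms: 2x − 24 = 16, so 2x = 40, so x = 20.
Then 2E = 60 + 3·20 = 120, so E = 60, V = 2E/4 = 30, F = 12 + 20 = 32.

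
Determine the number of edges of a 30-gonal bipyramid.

A bipyramid over an n-gon has 2n triangular faces and n + 2 vertices: V = 30 + 2 = 32, E = 3·30 = 90, F = 2·30 = 60.
Check: V − E + F = 32 − 90 + 60 = 2.

90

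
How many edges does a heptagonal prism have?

A prism on an n-gon has two n-gon bases and n rectangular sides: V = 2·7 = 14, E = 3·7 = 21, F = 7 + 2 = 9.

21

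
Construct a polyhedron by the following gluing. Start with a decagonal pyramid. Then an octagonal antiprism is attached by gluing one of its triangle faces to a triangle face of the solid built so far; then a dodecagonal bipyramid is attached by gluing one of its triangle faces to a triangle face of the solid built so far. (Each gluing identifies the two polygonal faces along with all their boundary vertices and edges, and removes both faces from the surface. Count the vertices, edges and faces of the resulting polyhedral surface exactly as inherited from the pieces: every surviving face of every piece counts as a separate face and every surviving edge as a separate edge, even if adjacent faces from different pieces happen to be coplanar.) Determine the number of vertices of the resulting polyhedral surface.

A decagonal pyramid: V=11, E=20, F=11.
Attach an octagonal antiprism (V=16, E=32, F=18) along a 3-gon: merge 3 vertices and 3 edges, delete both glued faces → V=24, E=49, F=27.
Attach a dodecagonal bipyramid (V=14, E=36, F=24) along a 3-gon: merge 3 vertices and 3 edges, delete both glued faces → V=35, E=82, F=49.
Check: V − E + F = 35 − 82 + 49 = 2.

35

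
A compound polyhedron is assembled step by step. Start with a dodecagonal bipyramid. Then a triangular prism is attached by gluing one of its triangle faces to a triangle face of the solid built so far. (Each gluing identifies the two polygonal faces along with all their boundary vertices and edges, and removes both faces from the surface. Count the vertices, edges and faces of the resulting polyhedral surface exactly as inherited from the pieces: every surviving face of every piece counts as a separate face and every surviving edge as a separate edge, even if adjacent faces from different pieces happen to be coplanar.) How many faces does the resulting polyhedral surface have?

27

A dodecagonal bipyramid: V=14, E=36, F=24.
Attach a triangular prism (V=6, E=9, F=5) along a 3-gon: merge 3 vertices and 3 edges, delete both glued faces → V=17, E=42, F=27.
Check: V − E + F = 17 − 42 + 27 = 2.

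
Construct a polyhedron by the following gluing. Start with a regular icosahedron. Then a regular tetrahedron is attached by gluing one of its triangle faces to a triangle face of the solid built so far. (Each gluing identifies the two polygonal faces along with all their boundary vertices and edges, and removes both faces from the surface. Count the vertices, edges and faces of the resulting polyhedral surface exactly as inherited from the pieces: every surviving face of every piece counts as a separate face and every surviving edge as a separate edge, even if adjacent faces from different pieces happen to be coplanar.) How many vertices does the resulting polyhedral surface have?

A regular icosahedron: V=12, E=30, F=20.
Attach a regular tetrahedron (V=4, E=6, F=4) along a 3-gon: merge 3 vertices and 3 edges, delete both glued faces → V=13, E=33, F=22.
Check: V − E + F = 13 − 33 + 22 = 2.

13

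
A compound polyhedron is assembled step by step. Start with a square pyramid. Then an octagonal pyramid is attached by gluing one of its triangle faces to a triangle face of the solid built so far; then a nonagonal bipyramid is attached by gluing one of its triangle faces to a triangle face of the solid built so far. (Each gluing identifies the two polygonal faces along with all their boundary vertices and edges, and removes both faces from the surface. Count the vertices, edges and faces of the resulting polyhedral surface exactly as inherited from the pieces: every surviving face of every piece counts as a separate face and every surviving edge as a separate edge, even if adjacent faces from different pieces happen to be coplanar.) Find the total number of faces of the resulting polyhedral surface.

28

A square pyramid: V=5, E=8, F=5.
Attach an octagonal pyramid (V=9, E=16, F=9) along a 3-gon: merge 3 vertices and 3 edges, delete both glued faces → V=11, E=21, F=12.
Attach a nonagonal bipyramid (V=11, E=27, F=18) along a 3-gon: merge 3 vertices and 3 edges, delete both glued faces → V=19, E=45, F=28.
Check: V − E + F = 19 − 45 + 28 = 2.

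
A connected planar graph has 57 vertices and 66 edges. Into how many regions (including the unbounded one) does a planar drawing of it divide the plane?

11

Euler's formula for a connected plane graph: V − E + F = 2, so F = 2 − 57 + 66 = 11.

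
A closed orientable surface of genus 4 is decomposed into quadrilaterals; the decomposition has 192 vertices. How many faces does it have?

198

χ = 2 − 2·4 = -6, and every face is a square so 4F = 2E.
V − E + F = -6 with E = 4F/2 gives 192 − (4/2 − 1)·F = -6, so F = 198 and E = 396.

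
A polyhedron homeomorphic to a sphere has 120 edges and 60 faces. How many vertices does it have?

62

Here V − E + F = 2.
V = 2 + E − F = 2 + 120 − 60 = 62.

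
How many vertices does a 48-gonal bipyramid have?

50

A bipyramid over an n-gon has 2n triangular faces and n + 2 vertices: V = 48 + 2 = 50, E = 3·48 = 144, F = 2·48 = 96.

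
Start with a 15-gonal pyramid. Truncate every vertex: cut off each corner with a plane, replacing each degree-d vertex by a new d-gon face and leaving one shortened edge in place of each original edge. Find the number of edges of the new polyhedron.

90

The base solid has V = 16, E = 30, F = 16.
Truncation replaces each original edge-end by a new vertex, so V′ = 2E = 60.
Each original edge survives, and each old vertex of degree d contributes d new edges; summing degrees gives Σd = 2E, so E′ = E + 2E = 3E = 90.
Each original face survives and each original vertex becomes one new face: F′ = F + V = 32.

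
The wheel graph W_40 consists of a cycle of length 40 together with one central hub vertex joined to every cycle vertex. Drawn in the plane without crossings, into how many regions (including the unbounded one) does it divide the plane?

W_40 has V = 40 + 1 = 41 vertices and E = 2·40 = 80 edges.
By Euler's formula F = 2 − V + E = 2 − 41 + 80 = 41.

41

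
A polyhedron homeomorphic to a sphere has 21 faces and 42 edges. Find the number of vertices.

Here V − E + F = 2.
V = 2 + E − F = 2 + 42 − 21 = 23.

23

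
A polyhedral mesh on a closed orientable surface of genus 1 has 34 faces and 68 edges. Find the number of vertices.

34

For a closed orientable surface of genus 1, χ = 2 − 2·1 = 0.
V = 0 + E − F = 0 + 68 − 34 = 34.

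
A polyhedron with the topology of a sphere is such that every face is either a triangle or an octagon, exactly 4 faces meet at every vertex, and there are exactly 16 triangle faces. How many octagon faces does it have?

2

Let x be the number of octagons; then F = 16 + x.
Edge–face incidences: 2E = 3·16 + 8·x = 48 + 8x.
Every vertex has degree 4, so 4V = 2E.
Euler: V − E + F = 2 ⇒ (2E)/4 − E + (16 + x) = 2.
Multiply by 8: 2·(2E) − 4·(2E) + 8·(16 + x) = 16, i.e. 128 + 8x − 2·(48 + 8x) = 16.
Collecting terms: −8x + 32 = 16, so −8x = −16, so x = 2.
Then 2E = 48 + 8·2 = 64, so E = 32, V = 2E/4 = 16, F = 16 + 2 = 18.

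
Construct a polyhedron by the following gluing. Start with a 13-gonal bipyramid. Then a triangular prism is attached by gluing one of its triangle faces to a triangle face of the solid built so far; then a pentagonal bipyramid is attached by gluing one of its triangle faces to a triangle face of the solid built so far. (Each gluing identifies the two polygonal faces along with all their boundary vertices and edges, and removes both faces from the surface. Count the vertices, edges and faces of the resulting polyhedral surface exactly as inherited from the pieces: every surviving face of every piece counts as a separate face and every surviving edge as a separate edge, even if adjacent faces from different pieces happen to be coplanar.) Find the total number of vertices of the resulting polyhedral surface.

A 13-gonal bipyramid: V=15, E=39, F=26.
Attach a triangular prism (V=6, E=9, F=5) along a 3-gon: merge 3 vertices and 3 edges, delete both glued faces → V=18, E=45, F=29.
Attach a pentagonal bipyramid (V=7, E=15, F=10) along a 3-gon: merge 3 vertices and 3 edges, delete both glued faces → V=22, E=57, F=37.
Check: V − E + F = 22 − 57 + 37 = 2.

22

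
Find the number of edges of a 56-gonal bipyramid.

A bipyramid over an n-gon has 2n triangular faces and n + 2 vertices: V = 56 + 2 = 58, E = 3·56 = 168, F = 2·56 = 112.

168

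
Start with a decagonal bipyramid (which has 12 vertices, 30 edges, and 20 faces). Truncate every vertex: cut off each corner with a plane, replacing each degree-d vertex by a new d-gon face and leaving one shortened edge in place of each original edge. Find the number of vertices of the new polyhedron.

60

Truncation replaces each original edge-end by a new vertex, so V′ = 2E = 60.
Each original edge survives, and each old vertex of degree d contributes d new edges; summing degrees gives Σd = 2E, so E′ = E + 2E = 3E = 90.
Each original face survives and each original vertex becomes one new face: F′ = F + V = 32.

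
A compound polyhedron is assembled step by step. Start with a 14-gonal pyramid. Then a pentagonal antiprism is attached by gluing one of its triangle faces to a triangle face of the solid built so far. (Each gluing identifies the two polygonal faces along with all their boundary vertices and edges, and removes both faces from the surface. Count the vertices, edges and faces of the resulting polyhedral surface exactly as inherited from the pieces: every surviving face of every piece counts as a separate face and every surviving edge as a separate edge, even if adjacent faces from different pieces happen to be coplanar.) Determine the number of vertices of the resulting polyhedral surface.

A 14-gonal pyramid: V=15, E=28, F=15.
Attach a pentagonal antiprism (V=10, E=20, F=12) along a 3-gon: merge 3 vertices and 3 edges, delete both glued faces → V=22, E=45, F=25.
Check: V − E + F = 22 − 45 + 25 = 2.

22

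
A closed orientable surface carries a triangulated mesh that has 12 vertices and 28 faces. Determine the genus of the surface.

Every face is a triangle, so 2E = 3·28 = 84, giving E = 42.
χ = V − E + F = 12 − 42 + 28 = -2.
For a closed orientable surface χ = 2 − 2g, so g = (2 − (-2))/2 = 2.

2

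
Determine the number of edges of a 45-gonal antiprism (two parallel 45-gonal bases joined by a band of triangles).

An antiprism on an n-gon has two n-gon caps and 2n triangles: V = 2·45 = 90, E = 4·45 = 180, F = 2·45 + 2 = 92.

180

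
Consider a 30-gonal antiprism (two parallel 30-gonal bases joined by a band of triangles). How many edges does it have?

120

An antiprism on an n-gon has two n-gon caps and 2n triangles: V = 2·30 = 60, E = 4·30 = 120, F = 2·30 + 2 = 62.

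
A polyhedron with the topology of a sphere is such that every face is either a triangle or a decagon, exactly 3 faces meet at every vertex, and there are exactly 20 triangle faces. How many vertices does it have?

60

Let x be the number of decagons; then F = 20 + x.
Edge–face incidences: 2E = 3·20 + 10·x = 60 + 10x.
Every vertex has degree 3, so 3V = 2E.
Euler: V − E + F = 2 ⇒ (2E)/3 − E + (20 + x) = 2.
Multiply by 6: 2·(2E) − 3·(2E) + 6·(20 + x) = 12, i.e. 120 + 6x − (60 + 10x) = 12.
Collecting terms: −4x + 60 = 12, so −4x = −48, so x = 12.
Then 2E = 60 + 10·12 = 180, so E = 90, V = 2E/3 = 60, F = 20 + 12 = 32.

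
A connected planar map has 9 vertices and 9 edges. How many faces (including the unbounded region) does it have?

Euler's formula for a connected plane graph: V − E + F = 2, so F = 2 − 9 + 9 = 2.

2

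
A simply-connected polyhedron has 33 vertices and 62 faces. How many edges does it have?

93

Here V − E + F = 2.
E = V + F − (2) = 33 + 62 − (2) = 93.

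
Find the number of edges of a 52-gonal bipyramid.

156

A bipyramid over an n-gon has 2n triangular faces and n + 2 vertices: V = 52 + 2 = 54, E = 3·52 = 156, F = 2·52 = 104.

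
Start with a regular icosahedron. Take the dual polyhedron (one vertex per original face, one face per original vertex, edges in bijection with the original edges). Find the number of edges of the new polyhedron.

The base solid has V = 12, E = 30, F = 20.
The dual swaps V and F and preserves E: V′ = F = 20, E′ = E = 30, F′ = V = 12.

30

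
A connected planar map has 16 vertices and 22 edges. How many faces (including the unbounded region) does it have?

Euler's formula for a connected plane graph: V − E + F = 2, so F = 2 − 16 + 22 = 8.

8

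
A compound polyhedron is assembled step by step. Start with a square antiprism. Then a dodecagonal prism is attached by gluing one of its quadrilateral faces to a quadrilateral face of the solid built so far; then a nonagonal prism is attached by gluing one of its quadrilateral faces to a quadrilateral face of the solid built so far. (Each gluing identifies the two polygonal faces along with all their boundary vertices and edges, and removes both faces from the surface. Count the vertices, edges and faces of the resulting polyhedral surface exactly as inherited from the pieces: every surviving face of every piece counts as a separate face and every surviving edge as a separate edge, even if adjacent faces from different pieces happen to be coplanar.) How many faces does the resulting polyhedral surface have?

A square antiprism: V=8, E=16, F=10.
Attach a dodecagonal prism (V=24, E=36, F=14) along a 4-gon: merge 4 vertices and 4 edges, delete both glued faces → V=28, E=48, F=22.
Attach a nonagonal prism (V=18, E=27, F=11) along a 4-gon: merge 4 vertices and 4 edges, delete both glued faces → V=42, E=71, F=31.
Check: V − E + F = 42 − 71 + 31 = 2.

31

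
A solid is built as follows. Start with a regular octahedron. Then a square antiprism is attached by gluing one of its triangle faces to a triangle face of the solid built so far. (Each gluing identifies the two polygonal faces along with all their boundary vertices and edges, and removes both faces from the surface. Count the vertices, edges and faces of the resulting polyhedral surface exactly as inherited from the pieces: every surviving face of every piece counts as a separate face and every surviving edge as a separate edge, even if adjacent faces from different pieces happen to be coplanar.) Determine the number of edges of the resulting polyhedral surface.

A regular octahedron: V=6, E=12, F=8.
Attach a square antiprism (V=8, E=16, F=10) along a 3-gon: merge 3 vertices and 3 edges, delete both glued faces → V=11, E=25, F=16.
Check: V − E + F = 11 − 25 + 16 = 2.

25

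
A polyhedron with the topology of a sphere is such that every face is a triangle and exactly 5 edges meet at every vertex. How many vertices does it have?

Each face has 3 edges and each edge borders two faces, so 2E = 3F.
Each vertex has degree 5, so 5V = 2E and hence V = 3F/5.
Euler: V − E + F = 2 ⇒ (3F/5) − (3F/2) + F = 2.
Multiply by 10: (6 − 15 + 10)F = 20, i.e. 1F = 20.
So F = 20, E = 3·20/2 = 30, V = 3·20/5 = 12.

12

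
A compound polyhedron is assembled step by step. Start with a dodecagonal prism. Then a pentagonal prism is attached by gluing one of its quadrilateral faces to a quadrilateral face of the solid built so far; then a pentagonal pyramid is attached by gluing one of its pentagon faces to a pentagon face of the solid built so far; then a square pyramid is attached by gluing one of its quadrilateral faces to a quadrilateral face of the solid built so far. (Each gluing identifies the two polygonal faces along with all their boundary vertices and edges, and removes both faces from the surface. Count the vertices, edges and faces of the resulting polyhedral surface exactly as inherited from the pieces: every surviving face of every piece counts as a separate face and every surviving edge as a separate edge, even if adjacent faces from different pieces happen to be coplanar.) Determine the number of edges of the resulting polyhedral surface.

56

A dodecagonal prism: V=24, E=36, F=14.
Attach a pentagonal prism (V=10, E=15, F=7) along a 4-gon: merge 4 vertices and 4 edges, delete both glued faces → V=30, E=47, F=19.
Attach a pentagonal pyramid (V=6, E=10, F=6) along a 5-gon: merge 5 vertices and 5 edges, delete both glued faces → V=31, E=52, F=23.
Attach a square pyramid (V=5, E=8, F=5) along a 4-gon: merge 4 vertices and 4 edges, delete both glued faces → V=32, E=56, F=26.
Check: V − E + F = 32 − 56 + 26 = 2.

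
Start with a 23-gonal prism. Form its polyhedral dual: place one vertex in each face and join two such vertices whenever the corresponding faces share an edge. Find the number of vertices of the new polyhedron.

The base solid has V = 46, E = 69, F = 25.
The dual swaps V and F and preserves E: V′ = F = 25, E′ = E = 69, F′ = V = 46.

25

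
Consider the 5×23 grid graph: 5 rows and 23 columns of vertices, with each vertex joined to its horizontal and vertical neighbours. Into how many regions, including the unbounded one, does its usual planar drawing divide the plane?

89

The grid has V = 5·23 = 115 vertices and E = 5·22 + 23·4 = 202 edges.
F = 2 − V + E = 2 − 115 + 202 = 89.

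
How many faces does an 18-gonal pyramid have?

A pyramid on an n-gon base has one n-gon and n triangles: V = 18 + 1 = 19, E = 2·18 = 36, F = 18 + 1 = 19.

19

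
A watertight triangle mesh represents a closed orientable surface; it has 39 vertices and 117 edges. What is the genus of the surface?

1

Every face is a triangle and each edge borders two faces, so 3F = 2·117, giving F = 78.
χ = V − E + F = 39 − 117 + 78 = 0.
For a closed orientable surface χ = 2 − 2g, so g = (2 − (0))/2 = 1.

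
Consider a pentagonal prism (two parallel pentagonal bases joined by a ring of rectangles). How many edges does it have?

A prism on an n-gon has two n-gon bases and n rectangular sides: V = 2·5 = 10, E = 3·5 = 15, F = 5 + 2 = 7.

15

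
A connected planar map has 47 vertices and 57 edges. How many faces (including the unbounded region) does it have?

12

Euler's formula for a connected plane graph: V − E + F = 2, so F = 2 − 47 + 57 = 12.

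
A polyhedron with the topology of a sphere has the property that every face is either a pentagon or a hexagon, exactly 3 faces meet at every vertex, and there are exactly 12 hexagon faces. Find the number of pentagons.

Let x be the number of pentagons; then F = 12 + x.
Edge–face incidences: 2E = 6·12 + 5·x = 72 + 5x.
Every vertex has degree 3, so 3V = 2E.
Euler: V − E + F = 2 ⇒ (2E)/3 − E + (12 + x) = 2.
Multiply by 6: 2·(2E) − 3·(2E) + 6·(12 + x) = 12, i.e. 72 + 6x − (72 + 5x) = 12.
Collecting terms: x = 12.
Then 2E = 72 + 5·12 = 132, so E = 66, V = 2E/3 = 44, F = 12 + 12 = 24.

12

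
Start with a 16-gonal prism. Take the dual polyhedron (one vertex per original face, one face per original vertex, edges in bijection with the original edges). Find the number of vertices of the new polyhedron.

18

The base solid has V = 32, E = 48, F = 18.
The dual swaps V and F and preserves E: V′ = F = 18, E′ = E = 48, F′ = V = 32.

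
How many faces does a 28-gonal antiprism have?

58

An antiprism on an n-gon has two n-gon caps and 2n triangles: V = 2·28 = 56, E = 4·28 = 112, F = 2·28 + 2 = 58.
Check: V − E + F = 56 − 112 + 58 = 2.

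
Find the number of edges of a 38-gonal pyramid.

A pyramid on an n-gon base has one n-gon and n triangles: V = 38 + 1 = 39, E = 2·38 = 76, F = 38 + 1 = 39.

76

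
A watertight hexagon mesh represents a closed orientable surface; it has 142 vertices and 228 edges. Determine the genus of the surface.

6

Every face is a hexagon and each edge borders two faces, so 6F = 2·228, giving F = 76.
χ = V − E + F = 142 − 228 + 76 = -10.
For a closed orientable surface χ = 2 − 2g, so g = (2 − (-10))/2 = 6.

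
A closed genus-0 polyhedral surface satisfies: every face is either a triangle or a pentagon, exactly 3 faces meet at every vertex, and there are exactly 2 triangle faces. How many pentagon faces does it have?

6

Let x be the number of pentagons; then F = 2 + x.
Edge–face incidences: 2E = 3·2 + 5·x = 6 + 5x.
Every vertex has degree 3, so 3V = 2E.
Euler: V − E + F = 2 ⇒ (2E)/3 − E + (2 + x) = 2.
Multiply by 6: 2·(2E) − 3·(2E) + 6·(2 + x) = 12, i.e. 12 + 6x − (6 + 5x) = 12.
Collecting terms: x + 6 = 12, so x = 6.
Then 2E = 6 + 5·6 = 36, so E = 18, V = 2E/3 = 12, F = 2 + 6 = 8.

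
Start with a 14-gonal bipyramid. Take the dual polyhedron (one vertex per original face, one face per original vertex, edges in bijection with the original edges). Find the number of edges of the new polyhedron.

The base solid has V = 16, E = 42, F = 28.
The dual swaps V and F and preserves E: V′ = F = 28, E′ = E = 42, F′ = V = 16.

42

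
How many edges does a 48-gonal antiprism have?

192

An antiprism on an n-gon has two n-gon caps and 2n triangles: V = 2·48 = 96, E = 4·48 = 192, F = 2·48 + 2 = 98.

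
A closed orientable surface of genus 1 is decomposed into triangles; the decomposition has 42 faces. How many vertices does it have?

χ = 2 − 2·1 = 0, and every face is a triangle so 3F = 2E.
E = 3·42/2 = 63. Then V = 0 + E − F = 0 + 63 − 42 = 21.

21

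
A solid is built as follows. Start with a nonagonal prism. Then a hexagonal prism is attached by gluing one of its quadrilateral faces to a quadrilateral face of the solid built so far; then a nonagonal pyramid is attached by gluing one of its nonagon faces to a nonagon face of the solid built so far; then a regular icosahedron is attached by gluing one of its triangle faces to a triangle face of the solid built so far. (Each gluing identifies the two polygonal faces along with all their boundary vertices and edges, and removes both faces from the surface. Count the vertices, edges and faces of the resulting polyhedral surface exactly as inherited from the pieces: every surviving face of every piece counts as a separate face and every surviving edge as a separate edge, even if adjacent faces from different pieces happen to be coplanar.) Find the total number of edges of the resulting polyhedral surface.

77

A nonagonal prism: V=18, E=27, F=11.
Attach a hexagonal prism (V=12, E=18, F=8) along a 4-gon: merge 4 vertices and 4 edges, delete both glued faces → V=26, E=41, F=17.
Attach a nonagonal pyramid (V=10, E=18, F=10) along a 9-gon: merge 9 vertices and 9 edges, delete both glued faces → V=27, E=50, F=25.
Attach a regular icosahedron (V=12, E=30, F=20) along a 3-gon: merge 3 vertices and 3 edges, delete both glued faces → V=36, E=77, F=43.
Check: V − E + F = 36 − 77 + 43 = 2.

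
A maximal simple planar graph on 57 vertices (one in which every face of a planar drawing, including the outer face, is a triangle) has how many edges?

165

In a plane triangulation 3F = 2E and V − E + F = 2, so E = 3V − 6 = 3·57 − 6 = 165.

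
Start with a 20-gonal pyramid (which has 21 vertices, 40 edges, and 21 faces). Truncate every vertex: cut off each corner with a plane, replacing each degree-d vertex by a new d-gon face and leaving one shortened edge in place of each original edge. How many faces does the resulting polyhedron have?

42

Truncation replaces each original edge-end by a new vertex, so V′ = 2E = 80.
Each original edge survives, and each old vertex of degree d contributes d new edges; summing degrees gives Σd = 2E, so E′ = E + 2E = 3E = 120.
Each original face survives and each original vertex becomes one new face: F′ = F + V = 42.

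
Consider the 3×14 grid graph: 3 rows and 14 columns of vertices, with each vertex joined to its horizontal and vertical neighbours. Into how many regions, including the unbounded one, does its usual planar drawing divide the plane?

27

The grid has V = 3·14 = 42 vertices and E = 3·13 + 14·2 = 67 edges.
F = 2 − V + E = 2 − 42 + 67 = 27.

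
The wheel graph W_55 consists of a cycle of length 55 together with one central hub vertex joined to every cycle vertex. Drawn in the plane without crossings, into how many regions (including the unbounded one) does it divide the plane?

W_55 has V = 55 + 1 = 56 vertices and E = 2·55 = 110 edges.
By Euler's formula F = 2 − V + E = 2 − 56 + 110 = 56.

56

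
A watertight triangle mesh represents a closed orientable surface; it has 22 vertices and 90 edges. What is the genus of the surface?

5

Every face is a triangle and each edge borders two faces, so 3F = 2·90, giving F = 60.
χ = V − E + F = 22 − 90 + 60 = -8.
For a closed orientable surface χ = 2 − 2g, so g = (2 − (-8))/2 = 5.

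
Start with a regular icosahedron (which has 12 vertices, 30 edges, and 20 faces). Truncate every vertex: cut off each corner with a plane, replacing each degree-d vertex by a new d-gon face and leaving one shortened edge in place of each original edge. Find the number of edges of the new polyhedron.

90

Truncation replaces each original edge-end by a new vertex, so V′ = 2E = 60.
Each original edge survives, and each old vertex of degree d contributes d new edges; summing degrees gives Σd = 2E, so E′ = E + 2E = 3E = 90.
Each original face survives and each original vertex becomes one new face: F′ = F + V = 32.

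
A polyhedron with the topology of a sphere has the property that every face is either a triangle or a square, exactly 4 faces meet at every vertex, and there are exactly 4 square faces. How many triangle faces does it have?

Let x be the number of triangles; then F = 4 + x.
Edge–face incidences: 2E = 4·4 + 3·x = 16 + 3x.
Every vertex has degree 4, so 4V = 2E.
Euler: V − E + F = 2 ⇒ (2E)/4 − E + (4 + x) = 2.
Multiply by 8: 2·(2E) − 4·(2E) + 8·(4 + x) = 16, i.e. 32 + 8x − 2·(16 + 3x) = 16.
Collecting terms: 2x = 16, so x = 8.
Then 2E = 16 + 3·8 = 40, so E = 20, V = 2E/4 = 10, F = 4 + 8 = 12.

8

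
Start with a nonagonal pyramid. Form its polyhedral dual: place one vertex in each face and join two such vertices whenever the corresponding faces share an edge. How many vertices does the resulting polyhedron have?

The base solid has V = 10, E = 18, F = 10.
The dual swaps V and F and preserves E: V′ = F = 10, E′ = E = 18, F′ = V = 10.

10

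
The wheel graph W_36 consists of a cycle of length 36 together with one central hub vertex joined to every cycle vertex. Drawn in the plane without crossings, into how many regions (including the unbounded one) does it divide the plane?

37

W_36 has V = 36 + 1 = 37 vertices and E = 2·36 = 72 edges.
By Euler's formula F = 2 − V + E = 2 − 37 + 72 = 37.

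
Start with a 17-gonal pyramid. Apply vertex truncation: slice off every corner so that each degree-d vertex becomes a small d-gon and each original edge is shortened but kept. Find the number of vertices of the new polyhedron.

68

The base solid has V = 18, E = 34, F = 18.
Truncation replaces each original edge-end by a new vertex, so V′ = 2E = 68.
Each original edge survives, and each old vertex of degree d contributes d new edges; summing degrees gives Σd = 2E, so E′ = E + 2E = 3E = 102.
Each original face survives and each original vertex becomes one new face: F′ = F + V = 36.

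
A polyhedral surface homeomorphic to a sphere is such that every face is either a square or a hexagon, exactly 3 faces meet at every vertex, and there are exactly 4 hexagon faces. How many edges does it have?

Let x be the number of squares; then F = 4 + x.
Edge–face incidences: 2E = 6·4 + 4·x = 24 + 4x.
Every vertex has degree 3, so 3V = 2E.
Euler: V − E + F = 2 ⇒ (2E)/3 − E + (4 + x) = 2.
Multiply by 6: 2·(2E) − 3·(2E) + 6·(4 + x) = 12, i.e. 24 + 6x − (24 + 4x) = 12.
Collecting terms: 2x = 12, so x = 6.
Then 2E = 24 + 4·6 = 48, so E = 24, V = 2E/3 = 16, F = 4 + 6 = 10.

24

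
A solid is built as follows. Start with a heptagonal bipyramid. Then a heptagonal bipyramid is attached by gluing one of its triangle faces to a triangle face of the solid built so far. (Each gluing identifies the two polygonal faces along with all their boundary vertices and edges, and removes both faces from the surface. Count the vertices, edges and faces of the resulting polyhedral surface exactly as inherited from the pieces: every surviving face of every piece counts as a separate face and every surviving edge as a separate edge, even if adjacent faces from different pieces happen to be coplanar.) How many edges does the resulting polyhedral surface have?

A heptagonal bipyramid: V=9, E=21, F=14.
Attach a heptagonal bipyramid (V=9, E=21, F=14) along a 3-gon: merge 3 vertices and 3 edges, delete both glued faces → V=15, E=39, F=26.
Check: V − E + F = 15 − 39 + 26 = 2.

39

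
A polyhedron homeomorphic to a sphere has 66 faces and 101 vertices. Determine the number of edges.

Here V − E + F = 2.
E = V + F − (2) = 101 + 66 − (2) = 165.

165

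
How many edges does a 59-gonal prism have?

177

A prism on an n-gon has two n-gon bases and n rectangular sides: V = 2·59 = 118, E = 3·59 = 177, F = 59 + 2 = 61.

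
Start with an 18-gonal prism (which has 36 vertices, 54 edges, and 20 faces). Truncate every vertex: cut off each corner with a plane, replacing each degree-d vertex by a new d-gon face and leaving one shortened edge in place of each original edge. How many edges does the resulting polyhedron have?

162

Truncation replaces each original edge-end by a new vertex, so V′ = 2E = 108.
Each original edge survives, and each old vertex of degree d contributes d new edges; summing degrees gives Σd = 2E, so E′ = E + 2E = 3E = 162.
Each original face survives and each original vertex becomes one new face: F′ = F + V = 56.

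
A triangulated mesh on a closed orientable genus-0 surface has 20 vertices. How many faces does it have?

36

χ = 2 − 2·0 = 2, and every face is a triangle so 3F = 2E.
V − E + F = 2 with E = 3F/2 gives 20 − (3/2 − 1)·F = 2, so F = 36 and E = 54.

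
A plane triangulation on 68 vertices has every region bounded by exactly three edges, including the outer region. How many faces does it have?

In a plane triangulation 3F = 2E and V − E + F = 2, so F = 2V − 4 = 2·68 − 4 = 132.

132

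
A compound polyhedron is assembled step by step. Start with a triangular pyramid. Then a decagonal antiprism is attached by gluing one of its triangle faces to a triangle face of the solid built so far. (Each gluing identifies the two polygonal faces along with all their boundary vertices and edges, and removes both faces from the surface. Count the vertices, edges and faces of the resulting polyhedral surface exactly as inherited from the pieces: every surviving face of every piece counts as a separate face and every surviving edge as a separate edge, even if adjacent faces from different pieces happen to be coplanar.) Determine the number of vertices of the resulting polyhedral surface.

21

A triangular pyramid: V=4, E=6, F=4.
Attach a decagonal antiprism (V=20, E=40, F=22) along a 3-gon: merge 3 vertices and 3 edges, delete both glued faces → V=21, E=43, F=24.
Check: V − E + F = 21 − 43 + 24 = 2.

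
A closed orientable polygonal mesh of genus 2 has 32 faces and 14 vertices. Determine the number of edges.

For a closed orientable surface of genus 2, χ = 2 − 2·2 = -2.
E = V + F − (-2) = 14 + 32 − (-2) = 48.

48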